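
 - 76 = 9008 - 9084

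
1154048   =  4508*256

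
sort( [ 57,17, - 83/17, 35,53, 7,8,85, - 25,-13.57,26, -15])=[-25, - 15, - 13.57, - 83/17,7,8, 17,26,35,53,  57,  85]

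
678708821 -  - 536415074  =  1215123895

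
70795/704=70795/704  =  100.56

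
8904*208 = 1852032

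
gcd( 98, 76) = 2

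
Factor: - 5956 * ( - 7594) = 45229864 = 2^3 * 1489^1*3797^1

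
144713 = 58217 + 86496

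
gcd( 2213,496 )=1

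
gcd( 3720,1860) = 1860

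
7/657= 7/657 = 0.01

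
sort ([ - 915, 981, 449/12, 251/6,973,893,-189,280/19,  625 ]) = [ - 915, - 189, 280/19, 449/12, 251/6, 625,893, 973, 981] 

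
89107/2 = 44553 + 1/2=44553.50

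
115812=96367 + 19445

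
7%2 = 1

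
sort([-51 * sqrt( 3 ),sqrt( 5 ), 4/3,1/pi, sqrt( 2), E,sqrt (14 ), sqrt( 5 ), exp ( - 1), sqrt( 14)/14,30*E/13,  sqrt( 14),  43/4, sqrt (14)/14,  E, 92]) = [ - 51*sqrt (3 ), sqrt ( 14)/14, sqrt( 14)/14,  1/pi , exp(-1),4/3, sqrt(2),sqrt(5 ),  sqrt(5), E,E,  sqrt( 14),sqrt(14),30*E/13, 43/4, 92]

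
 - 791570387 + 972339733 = 180769346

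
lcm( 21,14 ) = 42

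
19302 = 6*3217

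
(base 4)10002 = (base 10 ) 258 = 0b100000010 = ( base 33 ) 7R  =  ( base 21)c6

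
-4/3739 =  - 1 + 3735/3739 = -  0.00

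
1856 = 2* 928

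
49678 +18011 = 67689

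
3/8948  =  3/8948 =0.00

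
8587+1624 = 10211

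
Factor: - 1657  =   - 1657^1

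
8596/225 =38  +  46/225= 38.20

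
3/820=3/820= 0.00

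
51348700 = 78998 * 650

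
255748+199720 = 455468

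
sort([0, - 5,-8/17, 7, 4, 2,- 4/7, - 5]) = [-5,-5, - 4/7  ,  -  8/17, 0,2,4,7] 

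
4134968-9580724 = -5445756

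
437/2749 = 437/2749 = 0.16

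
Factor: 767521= 767521^1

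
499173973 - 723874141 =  - 224700168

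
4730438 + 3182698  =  7913136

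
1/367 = 1/367=0.00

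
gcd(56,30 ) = 2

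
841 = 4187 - 3346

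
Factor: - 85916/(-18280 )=2^( - 1 )*5^(-1 )*47^1 = 47/10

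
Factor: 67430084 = 2^2 * 31^1*543791^1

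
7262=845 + 6417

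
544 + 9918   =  10462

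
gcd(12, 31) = 1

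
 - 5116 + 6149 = 1033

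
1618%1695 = 1618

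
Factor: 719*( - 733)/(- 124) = 2^( - 2)*31^(-1)*719^1*733^1 =527027/124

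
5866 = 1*5866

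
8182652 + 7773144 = 15955796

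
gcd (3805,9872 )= 1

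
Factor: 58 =2^1*29^1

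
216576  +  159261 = 375837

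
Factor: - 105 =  - 3^1*5^1*7^1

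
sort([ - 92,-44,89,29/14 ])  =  [ - 92, - 44,  29/14, 89]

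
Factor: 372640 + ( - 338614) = 34026= 2^1*3^1*53^1*107^1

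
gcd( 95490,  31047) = 3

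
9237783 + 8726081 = 17963864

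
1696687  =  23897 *71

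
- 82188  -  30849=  - 113037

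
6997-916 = 6081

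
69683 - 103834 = - 34151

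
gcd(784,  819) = 7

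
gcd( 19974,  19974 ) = 19974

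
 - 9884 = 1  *( - 9884)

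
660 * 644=425040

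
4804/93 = 51 + 61/93 =51.66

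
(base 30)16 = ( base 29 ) 17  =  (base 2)100100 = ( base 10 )36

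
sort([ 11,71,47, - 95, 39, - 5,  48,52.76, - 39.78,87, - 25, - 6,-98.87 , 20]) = [ - 98.87, - 95, - 39.78, - 25, - 6, - 5, 11,  20, 39, 47, 48,52.76,71,87 ]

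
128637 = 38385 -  - 90252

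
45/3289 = 45/3289=0.01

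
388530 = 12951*30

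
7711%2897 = 1917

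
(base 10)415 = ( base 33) CJ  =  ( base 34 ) C7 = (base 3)120101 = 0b110011111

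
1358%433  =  59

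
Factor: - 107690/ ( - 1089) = 2^1 * 3^( - 2) * 5^1 * 89^1 = 890/9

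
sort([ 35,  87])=[ 35, 87 ]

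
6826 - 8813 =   -  1987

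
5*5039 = 25195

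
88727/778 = 88727/778 = 114.04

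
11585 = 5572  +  6013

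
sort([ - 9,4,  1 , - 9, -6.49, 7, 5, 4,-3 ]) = [  -  9, - 9, - 6.49, - 3, 1, 4,4,  5,7]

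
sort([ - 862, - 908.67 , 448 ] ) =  [-908.67, - 862, 448 ]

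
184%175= 9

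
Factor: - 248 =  - 2^3*31^1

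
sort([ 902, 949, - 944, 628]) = [-944, 628,902, 949]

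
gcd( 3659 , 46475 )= 1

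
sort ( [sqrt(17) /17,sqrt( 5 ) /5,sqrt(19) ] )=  [sqrt(17)/17,sqrt(5)/5,sqrt (19) ] 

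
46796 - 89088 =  - 42292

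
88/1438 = 44/719 = 0.06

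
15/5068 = 15/5068=0.00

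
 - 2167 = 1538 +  - 3705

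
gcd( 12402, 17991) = 9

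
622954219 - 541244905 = 81709314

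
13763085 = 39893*345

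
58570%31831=26739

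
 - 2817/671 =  - 5+538/671 = - 4.20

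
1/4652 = 1/4652 = 0.00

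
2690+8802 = 11492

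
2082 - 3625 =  - 1543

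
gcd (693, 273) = 21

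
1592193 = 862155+730038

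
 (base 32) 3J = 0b1110011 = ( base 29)3S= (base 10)115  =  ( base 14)83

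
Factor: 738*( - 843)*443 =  - 275605362 = - 2^1 * 3^3*41^1 * 281^1 * 443^1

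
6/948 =1/158 = 0.01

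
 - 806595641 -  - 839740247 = 33144606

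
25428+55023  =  80451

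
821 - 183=638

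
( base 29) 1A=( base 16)27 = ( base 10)39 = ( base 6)103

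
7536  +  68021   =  75557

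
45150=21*2150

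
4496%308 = 184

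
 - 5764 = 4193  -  9957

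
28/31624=7/7906 = 0.00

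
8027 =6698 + 1329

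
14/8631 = 2/1233 = 0.00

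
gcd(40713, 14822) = 1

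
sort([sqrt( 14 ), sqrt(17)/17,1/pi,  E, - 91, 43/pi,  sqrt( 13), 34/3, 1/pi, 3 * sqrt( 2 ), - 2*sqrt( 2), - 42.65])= [ - 91, - 42.65,- 2*sqrt(2), sqrt( 17)/17, 1/pi , 1/pi,E, sqrt(13 ),sqrt( 14),3*sqrt( 2 ), 34/3, 43/pi ]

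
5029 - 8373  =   - 3344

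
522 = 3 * 174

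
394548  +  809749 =1204297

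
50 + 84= 134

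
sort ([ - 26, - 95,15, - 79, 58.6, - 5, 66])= [ - 95, - 79, - 26, - 5,15,58.6,66] 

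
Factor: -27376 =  - 2^4*29^1*59^1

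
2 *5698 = 11396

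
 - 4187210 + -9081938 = - 13269148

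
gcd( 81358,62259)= 1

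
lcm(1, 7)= 7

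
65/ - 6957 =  - 65/6957 = - 0.01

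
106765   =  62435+44330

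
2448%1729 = 719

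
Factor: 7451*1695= 3^1 * 5^1*113^1*7451^1= 12629445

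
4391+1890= 6281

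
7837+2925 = 10762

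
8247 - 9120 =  - 873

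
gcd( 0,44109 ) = 44109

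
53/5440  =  53/5440 = 0.01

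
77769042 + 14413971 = 92183013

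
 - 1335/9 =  - 445/3 = -148.33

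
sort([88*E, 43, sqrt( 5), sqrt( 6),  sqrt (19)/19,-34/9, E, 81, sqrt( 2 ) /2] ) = [ - 34/9, sqrt( 19 )/19,sqrt( 2 )/2, sqrt(5), sqrt ( 6 ), E, 43,  81 , 88*E ] 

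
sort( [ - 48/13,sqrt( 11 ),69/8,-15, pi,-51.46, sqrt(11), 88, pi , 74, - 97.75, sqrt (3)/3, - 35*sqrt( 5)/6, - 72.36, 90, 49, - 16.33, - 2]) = [ - 97.75, - 72.36,  -  51.46, - 16.33, - 15, - 35*sqrt( 5) /6,-48/13,- 2,sqrt(3)/3, pi,pi , sqrt(11), sqrt ( 11), 69/8,49, 74,88, 90]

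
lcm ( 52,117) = 468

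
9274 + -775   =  8499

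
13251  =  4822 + 8429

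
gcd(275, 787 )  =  1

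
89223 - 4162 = 85061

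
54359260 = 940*57829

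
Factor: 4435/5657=5^1*887^1*5657^( - 1 )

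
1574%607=360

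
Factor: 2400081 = 3^1*331^1 * 2417^1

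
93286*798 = 74442228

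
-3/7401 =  - 1+2466/2467 = - 0.00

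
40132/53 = 757+11/53 = 757.21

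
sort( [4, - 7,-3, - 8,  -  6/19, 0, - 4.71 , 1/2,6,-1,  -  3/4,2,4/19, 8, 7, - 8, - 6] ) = [-8 ,-8, - 7,-6, - 4.71,  -  3,-1,-3/4,-6/19,0 , 4/19,1/2,  2, 4, 6, 7,8 ]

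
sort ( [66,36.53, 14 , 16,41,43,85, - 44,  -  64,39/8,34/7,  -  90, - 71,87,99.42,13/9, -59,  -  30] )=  [ - 90, - 71, - 64, - 59, - 44,  -  30, 13/9,34/7,39/8, 14, 16,36.53,41, 43,66, 85,  87 , 99.42]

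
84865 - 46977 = 37888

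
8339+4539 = 12878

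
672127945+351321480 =1023449425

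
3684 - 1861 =1823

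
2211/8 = 276  +  3/8 = 276.38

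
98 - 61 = 37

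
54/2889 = 2/107 = 0.02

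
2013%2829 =2013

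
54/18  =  3=3.00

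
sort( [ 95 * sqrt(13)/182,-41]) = [ - 41,95* sqrt(13) /182] 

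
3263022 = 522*6251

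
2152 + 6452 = 8604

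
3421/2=1710 + 1/2 =1710.50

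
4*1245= 4980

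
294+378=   672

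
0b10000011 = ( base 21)65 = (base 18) 75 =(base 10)131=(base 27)4N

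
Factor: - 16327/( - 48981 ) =1/3 = 3^( - 1)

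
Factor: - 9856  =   - 2^7* 7^1*11^1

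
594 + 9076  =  9670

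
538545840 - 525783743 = 12762097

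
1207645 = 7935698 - 6728053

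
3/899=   3/899 = 0.00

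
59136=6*9856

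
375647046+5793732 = 381440778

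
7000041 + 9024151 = 16024192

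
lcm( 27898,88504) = 2566616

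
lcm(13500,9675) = 580500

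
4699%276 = 7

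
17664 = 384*46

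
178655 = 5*35731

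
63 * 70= 4410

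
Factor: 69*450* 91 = 2^1*3^3*5^2*7^1*13^1  *23^1  =  2825550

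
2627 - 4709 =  - 2082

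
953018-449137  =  503881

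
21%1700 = 21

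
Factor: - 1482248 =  - 2^3*29^1*6389^1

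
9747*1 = 9747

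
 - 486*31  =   - 15066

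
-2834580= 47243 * ( -60)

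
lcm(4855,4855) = 4855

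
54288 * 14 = 760032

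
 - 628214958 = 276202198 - 904417156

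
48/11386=24/5693 = 0.00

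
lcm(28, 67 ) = 1876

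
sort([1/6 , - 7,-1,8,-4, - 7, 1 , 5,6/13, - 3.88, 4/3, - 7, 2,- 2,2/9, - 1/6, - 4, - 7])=[ - 7, - 7 , - 7,- 7, - 4, - 4, - 3.88, - 2,- 1, - 1/6, 1/6, 2/9, 6/13, 1, 4/3 , 2, 5, 8]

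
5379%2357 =665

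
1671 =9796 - 8125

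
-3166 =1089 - 4255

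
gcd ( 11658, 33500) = 134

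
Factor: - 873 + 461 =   -  2^2 * 103^1 = - 412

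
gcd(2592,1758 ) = 6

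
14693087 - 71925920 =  - 57232833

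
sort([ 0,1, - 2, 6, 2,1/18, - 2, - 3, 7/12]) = [ - 3,-2, - 2, 0, 1/18, 7/12,1, 2 , 6]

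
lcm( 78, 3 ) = 78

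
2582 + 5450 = 8032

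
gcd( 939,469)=1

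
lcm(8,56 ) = 56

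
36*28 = 1008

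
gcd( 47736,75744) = 72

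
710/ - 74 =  - 355/37 = - 9.59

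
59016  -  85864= - 26848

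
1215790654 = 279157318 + 936633336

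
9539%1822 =429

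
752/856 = 94/107 = 0.88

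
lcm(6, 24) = 24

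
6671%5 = 1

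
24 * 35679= 856296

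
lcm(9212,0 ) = 0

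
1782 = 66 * 27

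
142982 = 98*1459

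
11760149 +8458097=20218246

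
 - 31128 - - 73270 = 42142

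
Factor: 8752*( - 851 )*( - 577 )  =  2^4 * 23^1* 37^1*547^1*577^1= 4297468304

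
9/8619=3/2873  =  0.00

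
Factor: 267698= 2^1 * 137^1*977^1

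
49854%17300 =15254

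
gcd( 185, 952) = 1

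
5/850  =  1/170 = 0.01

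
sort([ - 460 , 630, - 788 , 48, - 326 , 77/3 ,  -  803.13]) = [ - 803.13,-788,-460 ,-326,77/3,48, 630]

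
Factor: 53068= 2^2*13267^1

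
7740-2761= 4979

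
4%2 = 0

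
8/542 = 4/271 =0.01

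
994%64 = 34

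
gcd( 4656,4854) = 6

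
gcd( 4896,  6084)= 36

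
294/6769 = 42/967 = 0.04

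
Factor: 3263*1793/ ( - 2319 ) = - 5850559/2319 = - 3^(-1)*11^1 * 13^1*163^1 * 251^1 * 773^( - 1)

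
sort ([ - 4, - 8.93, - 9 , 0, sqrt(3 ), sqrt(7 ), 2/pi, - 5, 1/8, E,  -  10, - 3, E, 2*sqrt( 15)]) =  [ - 10, - 9, - 8.93 ,  -  5, - 4, - 3, 0, 1/8, 2/pi, sqrt(3 ), sqrt( 7), E , E,2*sqrt( 15 )] 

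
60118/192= 30059/96 = 313.11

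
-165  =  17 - 182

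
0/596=0 =0.00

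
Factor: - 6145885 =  - 5^1*37^1*139^1*239^1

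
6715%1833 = 1216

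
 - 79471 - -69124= - 10347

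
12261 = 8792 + 3469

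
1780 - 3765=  - 1985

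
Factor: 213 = 3^1*71^1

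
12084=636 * 19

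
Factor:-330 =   -  2^1 * 3^1*5^1*11^1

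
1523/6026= 1523/6026 = 0.25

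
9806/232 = 42+31/116=42.27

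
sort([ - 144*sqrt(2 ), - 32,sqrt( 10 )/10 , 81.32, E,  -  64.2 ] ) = [ - 144*sqrt( 2 ), - 64.2,  -  32, sqrt( 10)/10, E, 81.32]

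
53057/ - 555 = - 96 + 223/555 = -95.60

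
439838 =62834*7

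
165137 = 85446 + 79691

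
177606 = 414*429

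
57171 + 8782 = 65953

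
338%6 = 2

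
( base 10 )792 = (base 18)280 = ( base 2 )1100011000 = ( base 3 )1002100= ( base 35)MM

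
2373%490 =413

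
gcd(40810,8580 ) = 110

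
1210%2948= 1210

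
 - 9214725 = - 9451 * 975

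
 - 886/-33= 26 + 28/33 =26.85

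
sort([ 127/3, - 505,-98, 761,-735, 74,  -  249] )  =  [ -735, - 505,-249,  -  98, 127/3,74, 761]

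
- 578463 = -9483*61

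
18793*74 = 1390682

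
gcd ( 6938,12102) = 2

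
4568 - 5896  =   - 1328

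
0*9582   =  0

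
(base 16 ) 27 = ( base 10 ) 39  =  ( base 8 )47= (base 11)36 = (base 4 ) 213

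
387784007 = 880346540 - 492562533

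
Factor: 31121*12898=401398658 = 2^1*6449^1*31121^1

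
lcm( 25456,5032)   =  432752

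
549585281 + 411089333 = 960674614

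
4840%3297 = 1543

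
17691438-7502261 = 10189177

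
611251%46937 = 1070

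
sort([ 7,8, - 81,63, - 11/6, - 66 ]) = [-81, - 66,  -  11/6, 7,  8, 63 ]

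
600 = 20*30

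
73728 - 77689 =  - 3961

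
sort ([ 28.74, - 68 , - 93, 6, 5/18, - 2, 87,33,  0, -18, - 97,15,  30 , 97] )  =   [  -  97,-93 ,  -  68, - 18, - 2, 0,5/18,6,15,28.74,30, 33,  87,  97 ]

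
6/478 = 3/239 = 0.01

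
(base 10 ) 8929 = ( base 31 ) 991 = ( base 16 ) 22E1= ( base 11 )6788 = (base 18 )19a1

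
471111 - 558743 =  - 87632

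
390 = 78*5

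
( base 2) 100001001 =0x109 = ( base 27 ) 9m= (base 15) 12a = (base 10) 265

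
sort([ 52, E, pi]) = [E, pi, 52]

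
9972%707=74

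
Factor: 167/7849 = 1/47 =47^( - 1)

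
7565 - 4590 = 2975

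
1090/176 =545/88  =  6.19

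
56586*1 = 56586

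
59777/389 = 153 + 260/389= 153.67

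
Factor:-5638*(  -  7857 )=2^1*3^4 * 97^1*2819^1 = 44297766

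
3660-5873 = -2213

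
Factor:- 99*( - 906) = 89694 = 2^1*3^3*11^1 * 151^1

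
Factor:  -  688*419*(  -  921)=265498512 = 2^4*3^1  *43^1*307^1*419^1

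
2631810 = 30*87727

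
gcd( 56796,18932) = 18932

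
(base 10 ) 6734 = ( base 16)1A4E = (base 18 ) 12E2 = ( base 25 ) aj9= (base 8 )15116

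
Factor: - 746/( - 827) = 2^1*373^1*827^ (-1) 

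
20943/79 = 265 + 8/79=   265.10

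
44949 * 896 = 40274304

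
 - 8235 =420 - 8655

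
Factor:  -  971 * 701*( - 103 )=70109113 = 103^1*701^1*971^1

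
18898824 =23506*804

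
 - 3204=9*( - 356 ) 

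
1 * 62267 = 62267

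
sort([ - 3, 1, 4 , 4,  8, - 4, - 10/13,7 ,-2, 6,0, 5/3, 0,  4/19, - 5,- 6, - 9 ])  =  [ - 9, - 6, - 5 ,-4, - 3, - 2,-10/13, 0, 0,4/19, 1, 5/3,4, 4, 6, 7,8 ]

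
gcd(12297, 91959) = 3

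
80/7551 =80/7551  =  0.01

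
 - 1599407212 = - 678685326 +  - 920721886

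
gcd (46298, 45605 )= 7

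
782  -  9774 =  -8992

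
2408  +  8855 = 11263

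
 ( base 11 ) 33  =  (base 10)36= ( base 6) 100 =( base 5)121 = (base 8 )44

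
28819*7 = 201733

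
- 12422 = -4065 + - 8357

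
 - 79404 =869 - 80273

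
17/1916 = 17/1916 = 0.01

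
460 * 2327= 1070420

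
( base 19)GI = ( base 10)322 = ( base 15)167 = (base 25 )CM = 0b101000010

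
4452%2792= 1660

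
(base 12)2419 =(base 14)1697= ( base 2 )111111010101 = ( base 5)112203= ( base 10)4053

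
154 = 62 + 92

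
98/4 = 24  +  1/2   =  24.50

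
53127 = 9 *5903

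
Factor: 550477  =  17^1*32381^1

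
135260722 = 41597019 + 93663703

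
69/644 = 3/28 = 0.11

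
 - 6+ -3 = -9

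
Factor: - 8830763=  - 19^1 * 464777^1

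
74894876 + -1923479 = 72971397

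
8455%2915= 2625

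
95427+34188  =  129615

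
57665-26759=30906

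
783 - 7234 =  - 6451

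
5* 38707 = 193535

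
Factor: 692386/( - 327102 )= - 346193/163551 = - 3^( - 1)*43^1*83^1 * 97^1*54517^(- 1)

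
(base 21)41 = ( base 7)151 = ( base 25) 3A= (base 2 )1010101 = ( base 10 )85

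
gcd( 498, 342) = 6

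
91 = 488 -397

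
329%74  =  33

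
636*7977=5073372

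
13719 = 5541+8178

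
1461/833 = 1461/833 = 1.75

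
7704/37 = 7704/37= 208.22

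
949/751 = 949/751 = 1.26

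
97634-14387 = 83247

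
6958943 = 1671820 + 5287123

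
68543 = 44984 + 23559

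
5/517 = 5/517 =0.01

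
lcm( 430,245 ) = 21070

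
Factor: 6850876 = 2^2*31^1*55249^1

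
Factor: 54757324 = 2^2  *827^1*16553^1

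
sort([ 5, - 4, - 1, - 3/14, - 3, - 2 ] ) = [ - 4, - 3 , - 2, - 1, - 3/14,  5 ]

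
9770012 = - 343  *(-28484) 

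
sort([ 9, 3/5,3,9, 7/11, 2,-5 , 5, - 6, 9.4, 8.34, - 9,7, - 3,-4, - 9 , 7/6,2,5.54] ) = [  -  9 , - 9, - 6, - 5, - 4,-3 , 3/5,7/11,7/6,  2, 2,3,5, 5.54,7,8.34,9,9,9.4]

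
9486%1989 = 1530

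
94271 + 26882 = 121153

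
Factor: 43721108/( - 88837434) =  - 21860554/44418717 = - 2^1*3^ ( -2)*7^(- 1 )*53^( - 2)*179^1*227^1*251^(-1 )*269^1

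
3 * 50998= 152994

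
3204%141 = 102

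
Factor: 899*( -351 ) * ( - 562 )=2^1*3^3*13^1*29^1*31^1 * 281^1 = 177338538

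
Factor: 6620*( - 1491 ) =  - 9870420 = -2^2 * 3^1 * 5^1*7^1*71^1 * 331^1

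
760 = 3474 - 2714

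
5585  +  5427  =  11012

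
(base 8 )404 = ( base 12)198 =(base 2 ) 100000100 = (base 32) 84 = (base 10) 260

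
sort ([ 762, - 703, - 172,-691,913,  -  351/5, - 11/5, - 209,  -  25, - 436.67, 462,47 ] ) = [ - 703, - 691, -436.67, - 209, - 172, - 351/5,-25, - 11/5,47, 462, 762 , 913]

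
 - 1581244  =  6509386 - 8090630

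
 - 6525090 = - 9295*702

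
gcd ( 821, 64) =1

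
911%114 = 113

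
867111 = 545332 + 321779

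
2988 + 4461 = 7449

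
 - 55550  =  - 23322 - 32228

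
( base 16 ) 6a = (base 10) 106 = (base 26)42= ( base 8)152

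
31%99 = 31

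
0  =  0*8057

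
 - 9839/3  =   - 9839/3= -3279.67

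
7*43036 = 301252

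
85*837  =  71145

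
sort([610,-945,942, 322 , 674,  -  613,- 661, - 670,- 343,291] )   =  [  -  945,-670, - 661, - 613,-343,  291,322,610,674,942]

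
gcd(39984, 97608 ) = 1176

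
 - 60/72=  - 5/6 = - 0.83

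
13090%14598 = 13090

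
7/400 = 7/400 = 0.02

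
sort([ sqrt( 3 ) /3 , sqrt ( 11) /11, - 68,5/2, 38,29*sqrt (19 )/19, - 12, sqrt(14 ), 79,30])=[ - 68,-12,sqrt(11)/11,sqrt(3) /3,5/2, sqrt( 14 ),29*sqrt ( 19)/19,  30, 38, 79] 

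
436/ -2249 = - 436/2249 = - 0.19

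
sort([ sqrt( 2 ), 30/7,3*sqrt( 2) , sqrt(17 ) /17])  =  [sqrt( 17 )/17,sqrt( 2 ),3*sqrt( 2),30/7 ]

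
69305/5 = 13861 =13861.00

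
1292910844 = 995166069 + 297744775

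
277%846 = 277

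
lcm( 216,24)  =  216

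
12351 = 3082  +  9269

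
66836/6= 11139 + 1/3 = 11139.33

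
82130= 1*82130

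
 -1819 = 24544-26363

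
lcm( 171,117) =2223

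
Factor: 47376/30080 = 63/40 = 2^( - 3)* 3^2*5^( - 1)*7^1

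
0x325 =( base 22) 1ED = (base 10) 805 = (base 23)1c0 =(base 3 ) 1002211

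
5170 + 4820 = 9990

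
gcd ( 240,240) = 240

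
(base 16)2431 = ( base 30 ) a8p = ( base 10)9265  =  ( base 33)8gp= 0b10010000110001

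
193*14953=2885929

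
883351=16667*53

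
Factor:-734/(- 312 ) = 367/156 = 2^( - 2)*3^(  -  1)*13^(  -  1)*367^1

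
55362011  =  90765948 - 35403937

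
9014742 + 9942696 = 18957438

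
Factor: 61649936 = 2^4*23^1*233^1*719^1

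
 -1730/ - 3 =1730/3 = 576.67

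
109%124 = 109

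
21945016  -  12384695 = 9560321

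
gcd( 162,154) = 2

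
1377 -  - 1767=3144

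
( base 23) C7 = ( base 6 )1151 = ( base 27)ad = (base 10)283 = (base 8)433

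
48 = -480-  -  528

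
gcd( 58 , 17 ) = 1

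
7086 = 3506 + 3580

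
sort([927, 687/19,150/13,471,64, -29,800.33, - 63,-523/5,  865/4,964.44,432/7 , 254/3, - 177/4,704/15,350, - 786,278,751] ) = [-786,  -  523/5,-63, - 177/4,  -  29,150/13,  687/19,704/15, 432/7,64, 254/3, 865/4, 278, 350,471,751, 800.33, 927,964.44 ]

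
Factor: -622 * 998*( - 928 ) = 2^7*29^1*311^1 * 499^1=   576061568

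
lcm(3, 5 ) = 15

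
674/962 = 337/481 = 0.70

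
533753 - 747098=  - 213345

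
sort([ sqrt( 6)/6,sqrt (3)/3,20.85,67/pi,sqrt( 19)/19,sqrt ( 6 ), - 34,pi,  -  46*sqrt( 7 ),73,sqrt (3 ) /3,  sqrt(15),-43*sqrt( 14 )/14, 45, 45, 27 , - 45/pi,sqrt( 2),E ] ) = [ - 46 * sqrt(7), - 34, - 45/pi, - 43*sqrt( 14 ) /14,sqrt(19)/19, sqrt ( 6)/6,sqrt( 3)/3, sqrt(3)/3,sqrt( 2),sqrt(6),E,pi,sqrt( 15), 20.85,67/pi,27,45,  45, 73]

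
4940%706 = 704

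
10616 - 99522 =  - 88906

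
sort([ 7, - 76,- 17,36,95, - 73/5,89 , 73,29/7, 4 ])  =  [ - 76, - 17, - 73/5, 4,  29/7,7,36,73,89, 95]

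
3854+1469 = 5323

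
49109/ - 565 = -87+46/565 = -86.92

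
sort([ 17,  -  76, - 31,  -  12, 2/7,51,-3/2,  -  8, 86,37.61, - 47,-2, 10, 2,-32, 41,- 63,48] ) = [ -76,-63,-47, - 32,-31, - 12,-8, - 2,-3/2, 2/7, 2,10 , 17,37.61,  41,48, 51,86 ]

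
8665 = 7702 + 963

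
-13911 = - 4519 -9392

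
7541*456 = 3438696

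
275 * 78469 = 21578975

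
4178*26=108628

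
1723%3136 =1723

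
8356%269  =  17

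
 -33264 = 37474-70738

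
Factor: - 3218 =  - 2^1*1609^1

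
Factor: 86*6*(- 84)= - 2^4*3^2*7^1* 43^1 = - 43344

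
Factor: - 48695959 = - 13^1*29^1*37^1*3491^1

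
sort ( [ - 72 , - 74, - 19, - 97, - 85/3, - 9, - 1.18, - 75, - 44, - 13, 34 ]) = [ - 97, - 75, - 74 , - 72,-44, - 85/3, - 19, - 13, - 9, - 1.18, 34]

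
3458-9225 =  - 5767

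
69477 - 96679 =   -  27202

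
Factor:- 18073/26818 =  - 31/46 =- 2^( - 1 )*23^(  -  1)*31^1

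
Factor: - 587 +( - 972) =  - 1559^1  =  - 1559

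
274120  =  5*54824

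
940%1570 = 940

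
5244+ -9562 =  -4318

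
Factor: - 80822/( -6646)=40411/3323 = 7^1*23^1*251^1* 3323^( - 1) 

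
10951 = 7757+3194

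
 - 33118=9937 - 43055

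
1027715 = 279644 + 748071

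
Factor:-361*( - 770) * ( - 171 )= -2^1 *3^2*5^1*7^1*11^1 *19^3= - 47532870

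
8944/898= 9+431/449 = 9.96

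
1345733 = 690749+654984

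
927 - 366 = 561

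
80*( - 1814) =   -  145120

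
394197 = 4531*87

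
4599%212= 147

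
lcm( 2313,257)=2313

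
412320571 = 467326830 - 55006259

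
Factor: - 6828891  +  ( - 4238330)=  - 11^1*17^1*59183^1 = - 11067221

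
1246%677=569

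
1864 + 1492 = 3356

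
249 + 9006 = 9255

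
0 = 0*25189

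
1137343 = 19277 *59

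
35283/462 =11761/154 = 76.37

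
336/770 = 24/55 =0.44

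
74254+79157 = 153411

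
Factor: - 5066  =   - 2^1 * 17^1*149^1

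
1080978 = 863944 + 217034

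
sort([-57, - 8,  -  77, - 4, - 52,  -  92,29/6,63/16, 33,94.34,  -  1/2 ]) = [-92 , - 77,-57,-52,-8,  -  4,-1/2,63/16,29/6, 33, 94.34]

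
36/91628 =9/22907 = 0.00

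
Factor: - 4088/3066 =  - 2^2*3^( - 1 )  =  - 4/3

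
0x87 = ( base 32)47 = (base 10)135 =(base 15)90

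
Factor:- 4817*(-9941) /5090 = 47885797/5090 = 2^(  -  1) * 5^(-1 )*509^(  -  1) *4817^1*9941^1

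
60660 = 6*10110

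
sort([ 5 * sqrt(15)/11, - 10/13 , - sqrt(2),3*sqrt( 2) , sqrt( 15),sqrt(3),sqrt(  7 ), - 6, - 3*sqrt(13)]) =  [-3*sqrt( 13),-6,-sqrt(2),-10/13,sqrt( 3), 5*sqrt(15) /11 , sqrt(7), sqrt(15 ), 3*sqrt( 2)]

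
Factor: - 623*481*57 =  - 3^1  *7^1*13^1 * 19^1*37^1*89^1 = -17080791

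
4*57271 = 229084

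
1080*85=91800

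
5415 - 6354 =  - 939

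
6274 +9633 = 15907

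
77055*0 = 0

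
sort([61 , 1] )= [1,61]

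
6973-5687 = 1286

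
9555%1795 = 580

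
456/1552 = 57/194 = 0.29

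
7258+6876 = 14134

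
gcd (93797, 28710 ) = 11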